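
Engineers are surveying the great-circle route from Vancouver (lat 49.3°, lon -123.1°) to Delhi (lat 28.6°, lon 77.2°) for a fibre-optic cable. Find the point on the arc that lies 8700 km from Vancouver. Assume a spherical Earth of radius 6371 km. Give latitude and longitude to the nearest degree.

≈ lat 50°, lon 85°

Convert each endpoint to a unit vector on the sphere (x = cos φ cos λ, y = cos φ sin λ, z = sin φ).
The central angle between the endpoints is δ = arccos(p₁·p₂) ≈ 1.746 rad (100.0°). The total great-circle distance is δ·R ≈ 1.746 × 6371 ≈ 11122 km, so the target fraction is f = 8700/11122 ≈ 0.782.
Interpolate at f ≈ 0.782 with slerp weights a = sin((1−f)δ)/sin δ ≈ 0.377, b = sin(fδ)/sin δ ≈ 0.994.
p = a·p₁ + b·p₂ ≈ (0.059, 0.645, 0.762); φ = arcsin(p_z) ≈ 49.61°, λ = atan2(p_y, p_x) ≈ 84.76°.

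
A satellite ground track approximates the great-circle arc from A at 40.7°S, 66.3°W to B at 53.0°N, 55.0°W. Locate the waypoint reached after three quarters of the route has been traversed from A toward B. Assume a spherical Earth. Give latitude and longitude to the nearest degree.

From cos δ = sin φ₁ sin φ₂ + cos φ₁ cos φ₂ cos Δλ, the central angle is δ ≈ 1.644 rad (94.2°).
Interpolate at f = 3/4 with slerp weights a = sin((1−f)δ)/sin δ ≈ 0.401, b = sin(fδ)/sin δ ≈ 0.946.
p = a·p₁ + b·p₂ ≈ (0.449, -0.745, 0.494); φ = arcsin(p_z) ≈ 29.62°, λ = atan2(p_y, p_x) ≈ -58.93°.

≈ 30°N, 59°W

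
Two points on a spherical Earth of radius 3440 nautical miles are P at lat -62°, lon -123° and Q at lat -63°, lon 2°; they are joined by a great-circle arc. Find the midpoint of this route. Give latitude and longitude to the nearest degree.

≈ lat -76°, lon -62°

From cos δ = sin φ₁ sin φ₂ + cos φ₁ cos φ₂ cos Δλ, the central angle is δ ≈ 0.844 rad (48.4°).
Interpolate at f = 1/2 with slerp weights a = sin((1−f)δ)/sin δ ≈ 0.548, b = sin(fδ)/sin δ ≈ 0.548.
p = a·p₁ + b·p₂ ≈ (0.109, -0.207, -0.972); φ = arcsin(p_z) ≈ -76.48°, λ = atan2(p_y, p_x) ≈ -62.34°.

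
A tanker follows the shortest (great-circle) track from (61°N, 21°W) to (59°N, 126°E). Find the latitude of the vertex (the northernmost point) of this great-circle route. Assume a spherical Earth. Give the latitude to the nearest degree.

The great circle lies in the plane with unit normal n̂ = (p₁ × p₂)/|p₁ × p₂|.
Here n̂_z ≈ +0.162; the vertex latitude is φ_max = arccos|n̂_z| ≈ 80.7°.
Check via Clairaut: cos φ_max = |cos φ₁| · sin C = cos(61.0°)·sin(19.5°) ≈ 0.162, again giving ≈ 80.7°.

≈ 81°N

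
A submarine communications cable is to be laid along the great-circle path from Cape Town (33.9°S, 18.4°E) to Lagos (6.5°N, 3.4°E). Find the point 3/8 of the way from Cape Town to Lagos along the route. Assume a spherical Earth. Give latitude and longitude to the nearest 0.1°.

The haversine formula gives a central angle δ ≈ 0.747 rad (42.8°) between the endpoints.
Interpolate at f = 3/8 with slerp weights a = sin((1−f)δ)/sin δ ≈ 0.662, b = sin(fδ)/sin δ ≈ 0.407.
p = a·p₁ + b·p₂ ≈ (0.925, 0.198, -0.323); φ = arcsin(p_z) ≈ -18.87°, λ = atan2(p_y, p_x) ≈ 12.05°.

≈ 18.9°S, 12.1°E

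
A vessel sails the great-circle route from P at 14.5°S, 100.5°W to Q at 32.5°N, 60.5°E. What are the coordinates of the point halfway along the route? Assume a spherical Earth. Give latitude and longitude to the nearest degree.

≈ 42°N, 42°W

The haversine formula gives a central angle δ ≈ 2.706 rad (155.0°) between the endpoints.
Interpolate at f = 1/2 with slerp weights a = sin((1−f)δ)/sin δ ≈ 2.313, b = sin(fδ)/sin δ ≈ 2.313.
p = a·p₁ + b·p₂ ≈ (0.553, -0.504, 0.664); φ = arcsin(p_z) ≈ 41.59°, λ = atan2(p_y, p_x) ≈ -42.37°.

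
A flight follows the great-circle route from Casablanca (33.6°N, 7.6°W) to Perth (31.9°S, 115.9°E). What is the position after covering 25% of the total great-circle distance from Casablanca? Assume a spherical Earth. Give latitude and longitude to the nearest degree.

≈ (20°N, 27°E)

The haversine formula gives a central angle δ ≈ 2.322 rad (133.1°) between the endpoints.
Interpolate at f = 0.25 with slerp weights a = sin((1−f)δ)/sin δ ≈ 1.349, b = sin(fδ)/sin δ ≈ 0.751.
p = a·p₁ + b·p₂ ≈ (0.835, 0.425, 0.350); φ = arcsin(p_z) ≈ 20.47°, λ = atan2(p_y, p_x) ≈ 26.96°.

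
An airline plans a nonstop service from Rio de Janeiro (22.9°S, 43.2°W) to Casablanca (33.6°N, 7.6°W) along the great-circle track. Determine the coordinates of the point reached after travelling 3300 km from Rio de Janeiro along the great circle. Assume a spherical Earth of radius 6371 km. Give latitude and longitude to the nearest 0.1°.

From cos δ = sin φ₁ sin φ₂ + cos φ₁ cos φ₂ cos Δλ, the central angle is δ ≈ 1.150 rad (65.9°). The total great-circle distance is δ·R ≈ 1.150 × 6371 ≈ 7326 km, so the target fraction is f = 3300/7326 ≈ 0.450.
Interpolate at f ≈ 0.450 with slerp weights a = sin((1−f)δ)/sin δ ≈ 0.647, b = sin(fδ)/sin δ ≈ 0.542.
p = a·p₁ + b·p₂ ≈ (0.882, -0.468, 0.048); φ = arcsin(p_z) ≈ 2.77°, λ = atan2(p_y, p_x) ≈ -27.93°.

≈ 2.8°N, 27.9°W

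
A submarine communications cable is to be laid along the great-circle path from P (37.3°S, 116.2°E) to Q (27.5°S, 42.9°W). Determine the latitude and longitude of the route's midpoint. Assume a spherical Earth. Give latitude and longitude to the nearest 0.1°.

≈ (73.4°S, 20.2°E)

Write both endpoints as unit vectors p₁, p₂ with components (cos φ cos λ, cos φ sin λ, sin φ).
The central angle between the endpoints is δ = arccos(p₁·p₂) ≈ 1.960 rad (112.3°).
Interpolate at f = 1/2 with slerp weights a = sin((1−f)δ)/sin δ ≈ 0.898, b = sin(fδ)/sin δ ≈ 0.898.
p = a·p₁ + b·p₂ ≈ (0.268, 0.099, -0.958); φ = arcsin(p_z) ≈ -73.41°, λ = atan2(p_y, p_x) ≈ 20.21°.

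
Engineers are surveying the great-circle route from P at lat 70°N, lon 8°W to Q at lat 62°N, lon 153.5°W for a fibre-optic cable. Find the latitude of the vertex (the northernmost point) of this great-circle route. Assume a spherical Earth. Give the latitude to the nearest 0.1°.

The great circle lies in the plane with unit normal n̂ = (p₁ × p₂)/|p₁ × p₂|.
Here n̂_z ≈ -0.127; the vertex latitude is φ_max = arccos|n̂_z| ≈ 82.7°.
Check via Clairaut: cos φ_max = |cos φ₁| · sin C = cos(70.0°)·sin(21.8°) ≈ 0.127, again giving ≈ 82.7°.

≈ 82.7°N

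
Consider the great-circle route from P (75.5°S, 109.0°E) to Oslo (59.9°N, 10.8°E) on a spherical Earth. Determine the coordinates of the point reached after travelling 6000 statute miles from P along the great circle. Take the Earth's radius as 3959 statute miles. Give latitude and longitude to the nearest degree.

Convert each endpoint to a unit vector on the sphere (x = cos φ cos λ, y = cos φ sin λ, z = sin φ).
The central angle between the endpoints is δ = arccos(p₁·p₂) ≈ 2.597 rad (148.8°). The total great-circle distance is δ·R ≈ 2.597 × 3959 ≈ 10283 mi, so the target fraction is f = 6000/10283 ≈ 0.583.
Interpolate at f ≈ 0.583 with slerp weights a = sin((1−f)δ)/sin δ ≈ 1.705, b = sin(fδ)/sin δ ≈ 1.928.
p = a·p₁ + b·p₂ ≈ (0.811, 0.585, 0.018); φ = arcsin(p_z) ≈ 1.01°, λ = atan2(p_y, p_x) ≈ 35.80°.

≈ (1°N, 36°E)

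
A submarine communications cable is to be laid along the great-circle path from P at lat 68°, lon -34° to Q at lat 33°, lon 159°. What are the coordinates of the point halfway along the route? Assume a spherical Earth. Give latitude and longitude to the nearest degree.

From cos δ = sin φ₁ sin φ₂ + cos φ₁ cos φ₂ cos Δλ, the central angle is δ ≈ 1.371 rad (78.5°).
Interpolate at f = 1/2 with slerp weights a = sin((1−f)δ)/sin δ ≈ 0.646, b = sin(fδ)/sin δ ≈ 0.646.
p = a·p₁ + b·p₂ ≈ (-0.305, 0.059, 0.951); φ = arcsin(p_z) ≈ 71.90°, λ = atan2(p_y, p_x) ≈ 169.09°.

≈ lat 72°, lon 169°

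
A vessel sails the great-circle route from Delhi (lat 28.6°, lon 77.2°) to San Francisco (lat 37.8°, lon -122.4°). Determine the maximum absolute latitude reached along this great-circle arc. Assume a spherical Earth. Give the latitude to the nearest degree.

≈ 76°

The great circle lies in the plane with unit normal n̂ = (p₁ × p₂)/|p₁ × p₂|.
Here n̂_z ≈ +0.249; the vertex latitude is φ_max = arccos|n̂_z| ≈ 75.6°.
Check via Clairaut: cos φ_max = |cos φ₁| · sin C = cos(28.6°)·sin(16.5°) ≈ 0.249, again giving ≈ 75.6°.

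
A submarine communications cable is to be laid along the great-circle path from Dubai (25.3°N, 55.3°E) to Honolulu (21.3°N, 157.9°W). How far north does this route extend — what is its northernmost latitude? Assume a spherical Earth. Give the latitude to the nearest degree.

The great circle lies in the plane with unit normal n̂ = (p₁ × p₂)/|p₁ × p₂|.
Here n̂_z ≈ +0.552; the vertex latitude is φ_max = arccos|n̂_z| ≈ 56.5°.

≈ 56°N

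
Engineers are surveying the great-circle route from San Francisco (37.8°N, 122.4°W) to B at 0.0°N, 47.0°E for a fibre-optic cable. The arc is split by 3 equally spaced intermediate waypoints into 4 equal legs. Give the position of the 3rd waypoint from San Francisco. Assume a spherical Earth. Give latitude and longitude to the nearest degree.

From cos δ = sin φ₁ sin φ₂ + cos φ₁ cos φ₂ cos Δλ, the central angle is δ ≈ 2.460 rad (141.0°).
Interpolate at f = 3/4 with slerp weights a = sin((1−f)δ)/sin δ ≈ 0.916, b = sin(fδ)/sin δ ≈ 1.528.
p = a·p₁ + b·p₂ ≈ (0.654, 0.507, 0.561); φ = arcsin(p_z) ≈ 34.15°, λ = atan2(p_y, p_x) ≈ 37.74°.

≈ 34°N, 38°E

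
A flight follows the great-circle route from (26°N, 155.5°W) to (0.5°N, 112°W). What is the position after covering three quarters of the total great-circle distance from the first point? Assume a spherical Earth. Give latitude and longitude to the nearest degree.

The haversine formula gives a central angle δ ≈ 0.856 rad (49.0°) between the endpoints.
Interpolate at f = 3/4 with slerp weights a = sin((1−f)δ)/sin δ ≈ 0.281, b = sin(fδ)/sin δ ≈ 0.793.
p = a·p₁ + b·p₂ ≈ (-0.527, -0.840, 0.130); φ = arcsin(p_z) ≈ 7.48°, λ = atan2(p_y, p_x) ≈ -122.10°.

≈ (7°N, 122°W)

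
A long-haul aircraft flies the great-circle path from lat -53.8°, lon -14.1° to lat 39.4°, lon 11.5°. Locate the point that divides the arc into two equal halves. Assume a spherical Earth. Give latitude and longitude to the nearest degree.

Convert each endpoint to a unit vector on the sphere (x = cos φ cos λ, y = cos φ sin λ, z = sin φ).
The central angle between the endpoints is δ = arccos(p₁·p₂) ≈ 1.672 rad (95.8°).
Interpolate at f = 1/2 with slerp weights a = sin((1−f)δ)/sin δ ≈ 0.746, b = sin(fδ)/sin δ ≈ 0.746.
p = a·p₁ + b·p₂ ≈ (0.992, 0.008, -0.128); φ = arcsin(p_z) ≈ -7.38°, λ = atan2(p_y, p_x) ≈ 0.44°.

≈ lat -7°, lon 0°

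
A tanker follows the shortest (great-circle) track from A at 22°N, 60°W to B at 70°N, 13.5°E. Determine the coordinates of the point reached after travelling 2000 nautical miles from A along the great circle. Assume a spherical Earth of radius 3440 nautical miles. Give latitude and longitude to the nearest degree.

≈ 52°N, 41°W

Convert each endpoint to a unit vector on the sphere (x = cos φ cos λ, y = cos φ sin λ, z = sin φ).
The central angle between the endpoints is δ = arccos(p₁·p₂) ≈ 1.113 rad (63.8°). The total great-circle distance is δ·R ≈ 1.113 × 3440 ≈ 3828 nmi, so the target fraction is f = 2000/3828 ≈ 0.522.
Interpolate at f ≈ 0.522 with slerp weights a = sin((1−f)δ)/sin δ ≈ 0.565, b = sin(fδ)/sin δ ≈ 0.612.
p = a·p₁ + b·p₂ ≈ (0.466, -0.405, 0.787); φ = arcsin(p_z) ≈ 51.91°, λ = atan2(p_y, p_x) ≈ -41.01°.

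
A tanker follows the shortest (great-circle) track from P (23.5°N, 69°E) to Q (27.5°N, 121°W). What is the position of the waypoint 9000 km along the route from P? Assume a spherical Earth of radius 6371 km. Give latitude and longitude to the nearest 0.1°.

≈ (72.0°N, 149.6°W)

From cos δ = sin φ₁ sin φ₂ + cos φ₁ cos φ₂ cos Δλ, the central angle is δ ≈ 2.236 rad (128.1°). The total great-circle distance is δ·R ≈ 2.236 × 6371 ≈ 14243 km, so the target fraction is f = 9000/14243 ≈ 0.632.
Interpolate at f ≈ 0.632 with slerp weights a = sin((1−f)δ)/sin δ ≈ 0.932, b = sin(fδ)/sin δ ≈ 1.255.
p = a·p₁ + b·p₂ ≈ (-0.267, -0.156, 0.951); φ = arcsin(p_z) ≈ 71.97°, λ = atan2(p_y, p_x) ≈ -149.64°.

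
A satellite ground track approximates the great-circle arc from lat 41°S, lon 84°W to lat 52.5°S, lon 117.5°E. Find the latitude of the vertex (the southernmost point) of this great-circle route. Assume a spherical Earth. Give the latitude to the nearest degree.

The great circle lies in the plane with unit normal n̂ = (p₁ × p₂)/|p₁ × p₂|.
Here n̂_z ≈ -0.169; the vertex latitude is φ_max = arccos|n̂_z| ≈ 80.3°.
Check via Clairaut: cos φ_max = |cos φ₁| · sin C = cos(41.0°)·sin(167.1°) ≈ 0.169, again giving ≈ 80.3°.

≈ 80°S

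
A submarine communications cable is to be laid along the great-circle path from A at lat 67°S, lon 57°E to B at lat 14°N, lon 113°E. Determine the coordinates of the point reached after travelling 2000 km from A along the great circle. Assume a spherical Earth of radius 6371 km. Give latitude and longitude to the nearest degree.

≈ lat 53°S, lon 82°E

From cos δ = sin φ₁ sin φ₂ + cos φ₁ cos φ₂ cos Δλ, the central angle is δ ≈ 1.581 rad (90.6°). The total great-circle distance is δ·R ≈ 1.581 × 6371 ≈ 10076 km, so the target fraction is f = 2000/10076 ≈ 0.198.
Interpolate at f ≈ 0.198 with slerp weights a = sin((1−f)δ)/sin δ ≈ 0.954, b = sin(fδ)/sin δ ≈ 0.309.
p = a·p₁ + b·p₂ ≈ (0.086, 0.589, -0.804); φ = arcsin(p_z) ≈ -53.50°, λ = atan2(p_y, p_x) ≈ 81.68°.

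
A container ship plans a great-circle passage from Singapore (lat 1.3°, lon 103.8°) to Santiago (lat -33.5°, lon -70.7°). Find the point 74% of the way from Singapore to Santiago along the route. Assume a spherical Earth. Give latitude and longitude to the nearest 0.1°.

Convert each endpoint to a unit vector on the sphere (x = cos φ cos λ, y = cos φ sin λ, z = sin φ).
The central angle between the endpoints is δ = arccos(p₁·p₂) ≈ 2.572 rad (147.4°).
Interpolate at f = 0.74 with slerp weights a = sin((1−f)δ)/sin δ ≈ 1.151, b = sin(fδ)/sin δ ≈ 1.754.
p = a·p₁ + b·p₂ ≈ (0.209, -0.263, -0.942); φ = arcsin(p_z) ≈ -70.36°, λ = atan2(p_y, p_x) ≈ -51.55°.

≈ lat -70.4°, lon -51.5°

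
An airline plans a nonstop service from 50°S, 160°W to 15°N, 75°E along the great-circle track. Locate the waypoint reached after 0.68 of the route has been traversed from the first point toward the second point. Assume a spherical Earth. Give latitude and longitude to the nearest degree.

≈ 16°S, 100°E

The haversine formula gives a central angle δ ≈ 2.158 rad (123.7°) between the endpoints.
Interpolate at f = 0.68 with slerp weights a = sin((1−f)δ)/sin δ ≈ 0.765, b = sin(fδ)/sin δ ≈ 1.195.
p = a·p₁ + b·p₂ ≈ (-0.164, 0.947, -0.277); φ = arcsin(p_z) ≈ -16.08°, λ = atan2(p_y, p_x) ≈ 99.80°.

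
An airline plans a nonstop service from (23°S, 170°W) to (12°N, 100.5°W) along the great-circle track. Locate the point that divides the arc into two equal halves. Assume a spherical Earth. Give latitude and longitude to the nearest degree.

≈ (7°S, 134°W)

Write both endpoints as unit vectors p₁, p₂ with components (cos φ cos λ, cos φ sin λ, sin φ).
The central angle between the endpoints is δ = arccos(p₁·p₂) ≈ 1.335 rad (76.5°).
Interpolate at f = 1/2 with slerp weights a = sin((1−f)δ)/sin δ ≈ 0.637, b = sin(fδ)/sin δ ≈ 0.637.
p = a·p₁ + b·p₂ ≈ (-0.690, -0.714, -0.116); φ = arcsin(p_z) ≈ -6.68°, λ = atan2(p_y, p_x) ≈ -134.04°.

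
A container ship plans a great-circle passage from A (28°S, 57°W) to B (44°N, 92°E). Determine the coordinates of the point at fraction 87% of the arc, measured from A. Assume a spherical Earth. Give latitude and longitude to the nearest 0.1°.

≈ (48.3°N, 64.3°E)

Write both endpoints as unit vectors p₁, p₂ with components (cos φ cos λ, cos φ sin λ, sin φ).
The central angle between the endpoints is δ = arccos(p₁·p₂) ≈ 2.627 rad (150.5°).
Interpolate at f = 0.87 with slerp weights a = sin((1−f)δ)/sin δ ≈ 0.681, b = sin(fδ)/sin δ ≈ 1.535.
p = a·p₁ + b·p₂ ≈ (0.289, 0.599, 0.747); φ = arcsin(p_z) ≈ 48.30°, λ = atan2(p_y, p_x) ≈ 64.27°.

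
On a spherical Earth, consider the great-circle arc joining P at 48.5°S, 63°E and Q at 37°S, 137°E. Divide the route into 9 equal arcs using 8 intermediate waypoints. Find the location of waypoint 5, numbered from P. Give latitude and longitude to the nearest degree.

Convert each endpoint to a unit vector on the sphere (x = cos φ cos λ, y = cos φ sin λ, z = sin φ).
The central angle between the endpoints is δ = arccos(p₁·p₂) ≈ 0.932 rad (53.4°).
Interpolate at f = 5/9 with slerp weights a = sin((1−f)δ)/sin δ ≈ 0.501, b = sin(fδ)/sin δ ≈ 0.616.
p = a·p₁ + b·p₂ ≈ (-0.209, 0.632, -0.746); φ = arcsin(p_z) ≈ -48.28°, λ = atan2(p_y, p_x) ≈ 108.33°.

≈ 48°S, 108°E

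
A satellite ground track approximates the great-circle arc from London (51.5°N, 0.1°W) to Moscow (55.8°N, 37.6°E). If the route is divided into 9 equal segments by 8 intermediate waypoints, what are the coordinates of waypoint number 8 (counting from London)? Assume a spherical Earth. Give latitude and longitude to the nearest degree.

≈ 56°N, 33°E

Write both endpoints as unit vectors p₁, p₂ with components (cos φ cos λ, cos φ sin λ, sin φ).
The central angle between the endpoints is δ = arccos(p₁·p₂) ≈ 0.392 rad (22.5°).
Interpolate at f = 8/9 with slerp weights a = sin((1−f)δ)/sin δ ≈ 0.114, b = sin(fδ)/sin δ ≈ 0.894.
p = a·p₁ + b·p₂ ≈ (0.469, 0.306, 0.828); φ = arcsin(p_z) ≈ 55.93°, λ = atan2(p_y, p_x) ≈ 33.16°.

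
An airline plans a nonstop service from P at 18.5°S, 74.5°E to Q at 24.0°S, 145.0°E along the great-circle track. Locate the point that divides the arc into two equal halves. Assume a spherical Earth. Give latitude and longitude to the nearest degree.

≈ 25°S, 109°E

Write both endpoints as unit vectors p₁, p₂ with components (cos φ cos λ, cos φ sin λ, sin φ).
The central angle between the endpoints is δ = arccos(p₁·p₂) ≈ 1.139 rad (65.3°).
Interpolate at f = 1/2 with slerp weights a = sin((1−f)δ)/sin δ ≈ 0.594, b = sin(fδ)/sin δ ≈ 0.594.
p = a·p₁ + b·p₂ ≈ (-0.294, 0.854, -0.430); φ = arcsin(p_z) ≈ -25.46°, λ = atan2(p_y, p_x) ≈ 108.99°.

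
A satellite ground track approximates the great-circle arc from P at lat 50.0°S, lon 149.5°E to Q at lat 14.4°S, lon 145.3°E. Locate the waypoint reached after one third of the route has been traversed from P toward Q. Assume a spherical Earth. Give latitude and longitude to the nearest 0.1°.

Convert each endpoint to a unit vector on the sphere (x = cos φ cos λ, y = cos φ sin λ, z = sin φ).
The central angle between the endpoints is δ = arccos(p₁·p₂) ≈ 0.624 rad (35.8°).
Interpolate at f = 1/3 with slerp weights a = sin((1−f)δ)/sin δ ≈ 0.692, b = sin(fδ)/sin δ ≈ 0.353.
p = a·p₁ + b·p₂ ≈ (-0.665, 0.421, -0.618); φ = arcsin(p_z) ≈ -38.15°, λ = atan2(p_y, p_x) ≈ 147.67°.

≈ lat 38.2°S, lon 147.7°E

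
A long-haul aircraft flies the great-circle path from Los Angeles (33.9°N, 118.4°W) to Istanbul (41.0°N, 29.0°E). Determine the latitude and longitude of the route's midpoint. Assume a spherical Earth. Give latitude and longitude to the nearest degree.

≈ 70°N, 54°W

From cos δ = sin φ₁ sin φ₂ + cos φ₁ cos φ₂ cos Δλ, the central angle is δ ≈ 1.733 rad (99.3°).
Interpolate at f = 1/2 with slerp weights a = sin((1−f)δ)/sin δ ≈ 0.772, b = sin(fδ)/sin δ ≈ 0.772.
p = a·p₁ + b·p₂ ≈ (0.205, -0.281, 0.937); φ = arcsin(p_z) ≈ 69.63°, λ = atan2(p_y, p_x) ≈ -53.93°.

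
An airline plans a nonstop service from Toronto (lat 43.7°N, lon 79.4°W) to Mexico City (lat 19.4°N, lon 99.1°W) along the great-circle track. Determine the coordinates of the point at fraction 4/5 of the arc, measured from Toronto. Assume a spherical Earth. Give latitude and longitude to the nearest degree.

≈ lat 24°N, lon 96°W

The haversine formula gives a central angle δ ≈ 0.513 rad (29.4°) between the endpoints.
Interpolate at f = 4/5 with slerp weights a = sin((1−f)δ)/sin δ ≈ 0.209, b = sin(fδ)/sin δ ≈ 0.813.
p = a·p₁ + b·p₂ ≈ (-0.094, -0.905, 0.414); φ = arcsin(p_z) ≈ 24.47°, λ = atan2(p_y, p_x) ≈ -95.90°.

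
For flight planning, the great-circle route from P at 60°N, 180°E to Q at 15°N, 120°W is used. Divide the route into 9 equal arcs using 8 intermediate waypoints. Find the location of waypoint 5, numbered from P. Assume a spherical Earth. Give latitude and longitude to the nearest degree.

From cos δ = sin φ₁ sin φ₂ + cos φ₁ cos φ₂ cos Δλ, the central angle is δ ≈ 1.086 rad (62.2°).
Interpolate at f = 5/9 with slerp weights a = sin((1−f)δ)/sin δ ≈ 0.525, b = sin(fδ)/sin δ ≈ 0.641.
p = a·p₁ + b·p₂ ≈ (-0.572, -0.537, 0.620); φ = arcsin(p_z) ≈ 38.34°, λ = atan2(p_y, p_x) ≈ -136.84°.

≈ 38°N, 137°W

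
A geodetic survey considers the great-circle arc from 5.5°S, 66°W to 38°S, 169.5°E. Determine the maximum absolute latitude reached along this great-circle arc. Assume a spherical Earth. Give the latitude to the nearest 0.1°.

The great circle lies in the plane with unit normal n̂ = (p₁ × p₂)/|p₁ × p₂|.
Here n̂_z ≈ -0.701; the vertex latitude is φ_max = arccos|n̂_z| ≈ 45.5°.

≈ 45.5°S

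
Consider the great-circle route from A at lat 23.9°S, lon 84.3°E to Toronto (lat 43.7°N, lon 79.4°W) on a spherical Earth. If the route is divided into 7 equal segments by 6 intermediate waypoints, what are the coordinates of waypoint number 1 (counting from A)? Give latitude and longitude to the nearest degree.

The haversine formula gives a central angle δ ≈ 2.725 rad (156.1°) between the endpoints.
Interpolate at f = 1/7 with slerp weights a = sin((1−f)δ)/sin δ ≈ 1.782, b = sin(fδ)/sin δ ≈ 0.937.
p = a·p₁ + b·p₂ ≈ (0.286, 0.955, -0.075); φ = arcsin(p_z) ≈ -4.28°, λ = atan2(p_y, p_x) ≈ 73.31°.

≈ lat 4°S, lon 73°E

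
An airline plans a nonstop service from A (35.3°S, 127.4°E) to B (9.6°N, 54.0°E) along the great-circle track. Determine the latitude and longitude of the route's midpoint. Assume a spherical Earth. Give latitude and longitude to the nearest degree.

From cos δ = sin φ₁ sin φ₂ + cos φ₁ cos φ₂ cos Δλ, the central angle is δ ≈ 1.437 rad (82.3°).
Interpolate at f = 1/2 with slerp weights a = sin((1−f)δ)/sin δ ≈ 0.664, b = sin(fδ)/sin δ ≈ 0.664.
p = a·p₁ + b·p₂ ≈ (0.056, 0.960, -0.273); φ = arcsin(p_z) ≈ -15.84°, λ = atan2(p_y, p_x) ≈ 86.68°.

≈ (16°S, 87°E)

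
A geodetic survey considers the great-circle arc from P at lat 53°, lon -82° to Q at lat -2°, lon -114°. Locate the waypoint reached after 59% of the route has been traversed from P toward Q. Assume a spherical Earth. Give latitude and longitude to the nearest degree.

≈ lat 21°, lon -104°

Convert each endpoint to a unit vector on the sphere (x = cos φ cos λ, y = cos φ sin λ, z = sin φ).
The central angle between the endpoints is δ = arccos(p₁·p₂) ≈ 1.068 rad (61.2°).
Interpolate at f = 0.59 with slerp weights a = sin((1−f)δ)/sin δ ≈ 0.484, b = sin(fδ)/sin δ ≈ 0.672.
p = a·p₁ + b·p₂ ≈ (-0.233, -0.902, 0.363); φ = arcsin(p_z) ≈ 21.28°, λ = atan2(p_y, p_x) ≈ -104.47°.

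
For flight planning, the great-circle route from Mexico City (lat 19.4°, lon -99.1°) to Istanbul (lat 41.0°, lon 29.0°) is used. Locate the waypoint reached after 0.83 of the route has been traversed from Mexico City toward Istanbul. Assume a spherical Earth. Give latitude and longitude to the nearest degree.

From cos δ = sin φ₁ sin φ₂ + cos φ₁ cos φ₂ cos Δλ, the central angle is δ ≈ 1.794 rad (102.8°).
Interpolate at f = 0.83 with slerp weights a = sin((1−f)δ)/sin δ ≈ 0.308, b = sin(fδ)/sin δ ≈ 1.022.
p = a·p₁ + b·p₂ ≈ (0.629, 0.087, 0.773); φ = arcsin(p_z) ≈ 50.60°, λ = atan2(p_y, p_x) ≈ 7.89°.

≈ lat 51°, lon 8°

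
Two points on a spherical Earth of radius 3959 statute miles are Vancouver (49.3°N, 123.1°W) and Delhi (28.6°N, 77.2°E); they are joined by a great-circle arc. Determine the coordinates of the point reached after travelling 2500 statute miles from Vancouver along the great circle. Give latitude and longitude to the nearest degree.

Write both endpoints as unit vectors p₁, p₂ with components (cos φ cos λ, cos φ sin λ, sin φ).
The central angle between the endpoints is δ = arccos(p₁·p₂) ≈ 1.746 rad (100.0°). The total great-circle distance is δ·R ≈ 1.746 × 3959 ≈ 6911 mi, so the target fraction is f = 2500/6911 ≈ 0.362.
Interpolate at f ≈ 0.362 with slerp weights a = sin((1−f)δ)/sin δ ≈ 0.912, b = sin(fδ)/sin δ ≈ 0.599.
p = a·p₁ + b·p₂ ≈ (-0.208, 0.015, 0.978); φ = arcsin(p_z) ≈ 77.96°, λ = atan2(p_y, p_x) ≈ 175.79°.

≈ (78°N, 176°E)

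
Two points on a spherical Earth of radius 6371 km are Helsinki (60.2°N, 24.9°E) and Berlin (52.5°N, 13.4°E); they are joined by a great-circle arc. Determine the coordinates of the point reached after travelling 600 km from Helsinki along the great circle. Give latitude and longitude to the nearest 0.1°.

Convert each endpoint to a unit vector on the sphere (x = cos φ cos λ, y = cos φ sin λ, z = sin φ).
The central angle between the endpoints is δ = arccos(p₁·p₂) ≈ 0.174 rad (10.0°). The total great-circle distance is δ·R ≈ 0.174 × 6371 ≈ 1108 km, so the target fraction is f = 600/1108 ≈ 0.541.
Interpolate at f ≈ 0.541 with slerp weights a = sin((1−f)δ)/sin δ ≈ 0.460, b = sin(fδ)/sin δ ≈ 0.543.
p = a·p₁ + b·p₂ ≈ (0.529, 0.173, 0.831); φ = arcsin(p_z) ≈ 56.16°, λ = atan2(p_y, p_x) ≈ 18.10°.

≈ (56.2°N, 18.1°E)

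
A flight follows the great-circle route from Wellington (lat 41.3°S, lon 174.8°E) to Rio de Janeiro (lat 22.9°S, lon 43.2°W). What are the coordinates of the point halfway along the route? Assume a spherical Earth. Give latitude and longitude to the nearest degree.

Write both endpoints as unit vectors p₁, p₂ with components (cos φ cos λ, cos φ sin λ, sin φ).
The central angle between the endpoints is δ = arccos(p₁·p₂) ≈ 1.863 rad (106.8°).
Interpolate at f = 1/2 with slerp weights a = sin((1−f)δ)/sin δ ≈ 0.838, b = sin(fδ)/sin δ ≈ 0.838.
p = a·p₁ + b·p₂ ≈ (-0.064, -0.472, -0.879); φ = arcsin(p_z) ≈ -61.58°, λ = atan2(p_y, p_x) ≈ -97.76°.

≈ lat 62°S, lon 98°W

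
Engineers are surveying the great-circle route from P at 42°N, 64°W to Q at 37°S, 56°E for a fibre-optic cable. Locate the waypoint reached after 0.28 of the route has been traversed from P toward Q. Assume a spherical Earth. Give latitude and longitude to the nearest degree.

≈ 25°N, 23°W

The haversine formula gives a central angle δ ≈ 2.345 rad (134.4°) between the endpoints.
Interpolate at f = 0.28 with slerp weights a = sin((1−f)δ)/sin δ ≈ 1.389, b = sin(fδ)/sin δ ≈ 0.854.
p = a·p₁ + b·p₂ ≈ (0.834, -0.362, 0.416); φ = arcsin(p_z) ≈ 24.56°, λ = atan2(p_y, p_x) ≈ -23.49°.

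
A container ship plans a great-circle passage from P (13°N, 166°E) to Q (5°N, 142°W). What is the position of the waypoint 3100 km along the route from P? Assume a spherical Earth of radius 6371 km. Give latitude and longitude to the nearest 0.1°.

≈ (9.7°N, 165.8°W)

Write both endpoints as unit vectors p₁, p₂ with components (cos φ cos λ, cos φ sin λ, sin φ).
The central angle between the endpoints is δ = arccos(p₁·p₂) ≈ 0.906 rad (51.9°). The total great-circle distance is δ·R ≈ 0.906 × 6371 ≈ 5770 km, so the target fraction is f = 3100/5770 ≈ 0.537.
Interpolate at f ≈ 0.537 with slerp weights a = sin((1−f)δ)/sin δ ≈ 0.517, b = sin(fδ)/sin δ ≈ 0.594.
p = a·p₁ + b·p₂ ≈ (-0.955, -0.243, 0.168); φ = arcsin(p_z) ≈ 9.68°, λ = atan2(p_y, p_x) ≈ -165.75°.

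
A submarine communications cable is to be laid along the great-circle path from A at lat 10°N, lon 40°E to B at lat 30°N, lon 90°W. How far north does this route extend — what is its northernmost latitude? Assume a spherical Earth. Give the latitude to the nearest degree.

≈ 43°N

The great circle lies in the plane with unit normal n̂ = (p₁ × p₂)/|p₁ × p₂|.
Here n̂_z ≈ -0.736; the vertex latitude is φ_max = arccos|n̂_z| ≈ 42.6°.
Check via Clairaut: cos φ_max = |cos φ₁| · sin C = cos(10.0°)·sin(48.4°) ≈ 0.736, again giving ≈ 42.6°.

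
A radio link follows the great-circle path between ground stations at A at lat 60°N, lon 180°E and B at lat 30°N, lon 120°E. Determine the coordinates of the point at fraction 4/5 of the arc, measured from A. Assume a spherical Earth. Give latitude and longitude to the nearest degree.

From cos δ = sin φ₁ sin φ₂ + cos φ₁ cos φ₂ cos Δλ, the central angle is δ ≈ 0.864 rad (49.5°).
Interpolate at f = 4/5 with slerp weights a = sin((1−f)δ)/sin δ ≈ 0.226, b = sin(fδ)/sin δ ≈ 0.838.
p = a·p₁ + b·p₂ ≈ (-0.476, 0.629, 0.615); φ = arcsin(p_z) ≈ 37.95°, λ = atan2(p_y, p_x) ≈ 127.13°.

≈ lat 38°N, lon 127°E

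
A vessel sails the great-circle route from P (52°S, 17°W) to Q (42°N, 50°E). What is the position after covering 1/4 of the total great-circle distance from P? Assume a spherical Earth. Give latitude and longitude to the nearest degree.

From cos δ = sin φ₁ sin φ₂ + cos φ₁ cos φ₂ cos Δλ, the central angle is δ ≈ 1.927 rad (110.4°).
Interpolate at f = 1/4 with slerp weights a = sin((1−f)δ)/sin δ ≈ 1.058, b = sin(fδ)/sin δ ≈ 0.494.
p = a·p₁ + b·p₂ ≈ (0.859, 0.091, -0.503); φ = arcsin(p_z) ≈ -30.22°, λ = atan2(p_y, p_x) ≈ 6.04°.

≈ (30°S, 6°E)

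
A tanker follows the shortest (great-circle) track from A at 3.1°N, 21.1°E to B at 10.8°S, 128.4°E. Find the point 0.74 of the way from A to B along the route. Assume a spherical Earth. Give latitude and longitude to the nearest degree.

Convert each endpoint to a unit vector on the sphere (x = cos φ cos λ, y = cos φ sin λ, z = sin φ).
The central angle between the endpoints is δ = arccos(p₁·p₂) ≈ 1.877 rad (107.6°).
Interpolate at f = 0.74 with slerp weights a = sin((1−f)δ)/sin δ ≈ 0.492, b = sin(fδ)/sin δ ≈ 1.032.
p = a·p₁ + b·p₂ ≈ (-0.171, 0.971, -0.167); φ = arcsin(p_z) ≈ -9.60°, λ = atan2(p_y, p_x) ≈ 100.00°.

≈ 10°S, 100°E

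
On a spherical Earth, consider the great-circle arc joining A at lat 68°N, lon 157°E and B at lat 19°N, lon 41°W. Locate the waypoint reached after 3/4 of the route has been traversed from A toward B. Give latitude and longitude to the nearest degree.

≈ lat 42°N, lon 44°W

Convert each endpoint to a unit vector on the sphere (x = cos φ cos λ, y = cos φ sin λ, z = sin φ).
The central angle between the endpoints is δ = arccos(p₁·p₂) ≈ 1.606 rad (92.0°).
Interpolate at f = 3/4 with slerp weights a = sin((1−f)δ)/sin δ ≈ 0.391, b = sin(fδ)/sin δ ≈ 0.934.
p = a·p₁ + b·p₂ ≈ (0.532, -0.522, 0.667); φ = arcsin(p_z) ≈ 41.81°, λ = atan2(p_y, p_x) ≈ -44.48°.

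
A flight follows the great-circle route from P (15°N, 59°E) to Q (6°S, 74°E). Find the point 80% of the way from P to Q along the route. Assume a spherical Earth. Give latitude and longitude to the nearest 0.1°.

≈ (1.8°S, 71.0°E)

The haversine formula gives a central angle δ ≈ 0.449 rad (25.7°) between the endpoints.
Interpolate at f = 0.80 with slerp weights a = sin((1−f)δ)/sin δ ≈ 0.207, b = sin(fδ)/sin δ ≈ 0.810.
p = a·p₁ + b·p₂ ≈ (0.325, 0.945, -0.031); φ = arcsin(p_z) ≈ -1.79°, λ = atan2(p_y, p_x) ≈ 71.04°.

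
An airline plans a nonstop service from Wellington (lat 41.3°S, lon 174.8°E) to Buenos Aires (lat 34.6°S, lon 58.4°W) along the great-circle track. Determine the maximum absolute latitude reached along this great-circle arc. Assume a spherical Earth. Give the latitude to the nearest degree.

≈ 60°S

The great circle lies in the plane with unit normal n̂ = (p₁ × p₂)/|p₁ × p₂|.
Here n̂_z ≈ +0.495; the vertex latitude is φ_max = arccos|n̂_z| ≈ 60.3°.
Check via Clairaut: cos φ_max = |cos φ₁| · sin C = cos(41.3°)·sin(138.8°) ≈ 0.495, again giving ≈ 60.3°.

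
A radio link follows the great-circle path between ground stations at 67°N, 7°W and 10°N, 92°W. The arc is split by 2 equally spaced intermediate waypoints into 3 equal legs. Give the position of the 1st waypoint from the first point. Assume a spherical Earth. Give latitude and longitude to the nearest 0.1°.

The haversine formula gives a central angle δ ≈ 1.376 rad (78.8°) between the endpoints.
Interpolate at f = 1/3 with slerp weights a = sin((1−f)δ)/sin δ ≈ 0.809, b = sin(fδ)/sin δ ≈ 0.451.
p = a·p₁ + b·p₂ ≈ (0.298, -0.483, 0.823); φ = arcsin(p_z) ≈ 55.42°, λ = atan2(p_y, p_x) ≈ -58.28°.

≈ 55.4°N, 58.3°W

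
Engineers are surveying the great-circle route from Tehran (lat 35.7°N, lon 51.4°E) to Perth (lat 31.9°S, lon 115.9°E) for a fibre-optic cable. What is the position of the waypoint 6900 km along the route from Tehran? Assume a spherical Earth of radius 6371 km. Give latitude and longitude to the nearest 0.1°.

≈ lat 10.8°S, lon 95.0°E

Write both endpoints as unit vectors p₁, p₂ with components (cos φ cos λ, cos φ sin λ, sin φ).
The central angle between the endpoints is δ = arccos(p₁·p₂) ≈ 1.582 rad (90.7°). The total great-circle distance is δ·R ≈ 1.582 × 6371 ≈ 10081 km, so the target fraction is f = 6900/10081 ≈ 0.684.
Interpolate at f ≈ 0.684 with slerp weights a = sin((1−f)δ)/sin δ ≈ 0.479, b = sin(fδ)/sin δ ≈ 0.883.
p = a·p₁ + b·p₂ ≈ (-0.085, 0.979, -0.187); φ = arcsin(p_z) ≈ -10.80°, λ = atan2(p_y, p_x) ≈ 94.96°.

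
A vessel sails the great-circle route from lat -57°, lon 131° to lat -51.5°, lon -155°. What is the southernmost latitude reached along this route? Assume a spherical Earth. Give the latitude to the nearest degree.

≈ -60°

The great circle lies in the plane with unit normal n̂ = (p₁ × p₂)/|p₁ × p₂|.
Here n̂_z ≈ +0.493; the vertex latitude is φ_max = arccos|n̂_z| ≈ 60.5°.
Check via Clairaut: cos φ_max = |cos φ₁| · sin C = cos(57.0°)·sin(115.3°) ≈ 0.493, again giving ≈ 60.5°.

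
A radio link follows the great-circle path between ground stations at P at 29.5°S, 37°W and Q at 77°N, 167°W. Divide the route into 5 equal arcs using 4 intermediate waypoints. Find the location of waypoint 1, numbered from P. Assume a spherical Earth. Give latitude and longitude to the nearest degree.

≈ 5°S, 42°W

Convert each endpoint to a unit vector on the sphere (x = cos φ cos λ, y = cos φ sin λ, z = sin φ).
The central angle between the endpoints is δ = arccos(p₁·p₂) ≈ 2.221 rad (127.3°).
Interpolate at f = 1/5 with slerp weights a = sin((1−f)δ)/sin δ ≈ 1.230, b = sin(fδ)/sin δ ≈ 0.540.
p = a·p₁ + b·p₂ ≈ (0.737, -0.672, -0.079); φ = arcsin(p_z) ≈ -4.55°, λ = atan2(p_y, p_x) ≈ -42.36°.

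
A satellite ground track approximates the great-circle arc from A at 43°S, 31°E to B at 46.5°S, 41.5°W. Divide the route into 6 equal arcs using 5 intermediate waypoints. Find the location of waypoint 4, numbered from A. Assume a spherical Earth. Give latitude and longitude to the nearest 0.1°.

Convert each endpoint to a unit vector on the sphere (x = cos φ cos λ, y = cos φ sin λ, z = sin φ).
The central angle between the endpoints is δ = arccos(p₁·p₂) ≈ 0.868 rad (49.8°).
Interpolate at f = 4/6 with slerp weights a = sin((1−f)δ)/sin δ ≈ 0.374, b = sin(fδ)/sin δ ≈ 0.717.
p = a·p₁ + b·p₂ ≈ (0.604, -0.186, -0.775); φ = arcsin(p_z) ≈ -50.80°, λ = atan2(p_y, p_x) ≈ -17.12°.

≈ 50.8°S, 17.1°W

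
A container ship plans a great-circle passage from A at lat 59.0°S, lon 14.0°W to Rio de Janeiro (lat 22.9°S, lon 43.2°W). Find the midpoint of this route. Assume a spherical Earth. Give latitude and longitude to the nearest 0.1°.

Write both endpoints as unit vectors p₁, p₂ with components (cos φ cos λ, cos φ sin λ, sin φ).
The central angle between the endpoints is δ = arccos(p₁·p₂) ≈ 0.726 rad (41.6°).
Interpolate at f = 1/2 with slerp weights a = sin((1−f)δ)/sin δ ≈ 0.535, b = sin(fδ)/sin δ ≈ 0.535.
p = a·p₁ + b·p₂ ≈ (0.626, -0.404, -0.667); φ = arcsin(p_z) ≈ -41.81°, λ = atan2(p_y, p_x) ≈ -32.81°.

≈ lat 41.8°S, lon 32.8°W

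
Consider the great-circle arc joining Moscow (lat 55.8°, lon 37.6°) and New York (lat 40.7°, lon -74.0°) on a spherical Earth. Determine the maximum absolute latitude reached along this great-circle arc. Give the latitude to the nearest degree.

The great circle lies in the plane with unit normal n̂ = (p₁ × p₂)/|p₁ × p₂|.
Here n̂_z ≈ -0.429; the vertex latitude is φ_max = arccos|n̂_z| ≈ 64.6°.
Check via Clairaut: cos φ_max = |cos φ₁| · sin C = cos(55.8°)·sin(49.7°) ≈ 0.429, again giving ≈ 64.6°.

≈ 65°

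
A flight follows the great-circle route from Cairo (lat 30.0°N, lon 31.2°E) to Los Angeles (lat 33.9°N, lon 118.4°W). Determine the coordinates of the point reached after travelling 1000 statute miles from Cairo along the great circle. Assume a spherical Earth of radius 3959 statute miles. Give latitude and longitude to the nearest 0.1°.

Convert each endpoint to a unit vector on the sphere (x = cos φ cos λ, y = cos φ sin λ, z = sin φ).
The central angle between the endpoints is δ = arccos(p₁·p₂) ≈ 1.919 rad (109.9°). The total great-circle distance is δ·R ≈ 1.919 × 3959 ≈ 7597 mi, so the target fraction is f = 1000/7597 ≈ 0.132.
Interpolate at f ≈ 0.132 with slerp weights a = sin((1−f)δ)/sin δ ≈ 1.059, b = sin(fδ)/sin δ ≈ 0.266.
p = a·p₁ + b·p₂ ≈ (0.679, 0.281, 0.678); φ = arcsin(p_z) ≈ 42.67°, λ = atan2(p_y, p_x) ≈ 22.46°.

≈ lat 42.7°N, lon 22.5°E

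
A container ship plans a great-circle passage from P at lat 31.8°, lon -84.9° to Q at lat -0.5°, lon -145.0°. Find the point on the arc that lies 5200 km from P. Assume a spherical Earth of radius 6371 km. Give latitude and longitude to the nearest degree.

Write both endpoints as unit vectors p₁, p₂ with components (cos φ cos λ, cos φ sin λ, sin φ).
The central angle between the endpoints is δ = arccos(p₁·p₂) ≈ 1.138 rad (65.2°). The total great-circle distance is δ·R ≈ 1.138 × 6371 ≈ 7253 km, so the target fraction is f = 5200/7253 ≈ 0.717.
Interpolate at f ≈ 0.717 with slerp weights a = sin((1−f)δ)/sin δ ≈ 0.349, b = sin(fδ)/sin δ ≈ 0.802.
p = a·p₁ + b·p₂ ≈ (-0.631, -0.755, 0.177); φ = arcsin(p_z) ≈ 10.18°, λ = atan2(p_y, p_x) ≈ -129.87°.

≈ lat 10°, lon -130°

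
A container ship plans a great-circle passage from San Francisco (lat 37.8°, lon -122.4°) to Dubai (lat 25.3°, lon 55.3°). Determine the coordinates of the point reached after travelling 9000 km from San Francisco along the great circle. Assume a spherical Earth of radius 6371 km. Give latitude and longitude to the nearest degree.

≈ lat 61°, lon 53°

Convert each endpoint to a unit vector on the sphere (x = cos φ cos λ, y = cos φ sin λ, z = sin φ).
The central angle between the endpoints is δ = arccos(p₁·p₂) ≈ 2.040 rad (116.9°). The total great-circle distance is δ·R ≈ 2.040 × 6371 ≈ 12995 km, so the target fraction is f = 9000/12995 ≈ 0.693.
Interpolate at f ≈ 0.693 with slerp weights a = sin((1−f)δ)/sin δ ≈ 0.658, b = sin(fδ)/sin δ ≈ 1.107.
p = a·p₁ + b·p₂ ≈ (0.291, 0.384, 0.876); φ = arcsin(p_z) ≈ 61.18°, λ = atan2(p_y, p_x) ≈ 52.82°.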